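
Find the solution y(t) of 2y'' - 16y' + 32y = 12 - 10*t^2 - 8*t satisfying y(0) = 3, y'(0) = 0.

y = 17/128 - 9*t/16 - 5*t**2/16 + 367*exp(4*t)/128 - 349*t*exp(4*t)/32

Divide through by 2: y'' - 8y' + 16y = 6 - 5*t^2 - 4*t.
Characteristic equation r² - 8r + 16 = 0 has discriminant (-8)² - 4·(16) = 0, so r = 4 is a repeated root.
Hence y_h = (C1 + C2*t)*exp(4*t).
For the particular solution try y_p = A0 + A1*t + A2*t^2. Substituting and matching coefficients of each power of t gives A0 = 17/128, A1 = -9/16, A2 = -5/16, so y_p = 17/128 - 9*t/16 - 5*t^2/16.
General solution: y = 17/128 - 9*t/16 - 5*t^2/16 + C1*exp(4*t) + C2*t*exp(4*t).
Apply the initial conditions: y(0) = 17/128 + C1 = 3 and y'(0) = -9/16 + C2 + 4*C1 = 0. Solving gives C1 = 367/128, C2 = -349/32.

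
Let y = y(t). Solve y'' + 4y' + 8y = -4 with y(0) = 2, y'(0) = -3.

Characteristic equation r² + 4r + 8 = 0 has discriminant (4)² - 4·(8) = -16 < 0, so r = -2 ± 2i.
Hence y_h = C1*cos(2*t)*exp(-2*t) + C2*exp(-2*t)*sin(2*t).
For the particular solution try y_p = A0. Substituting and matching coefficients of each power of t gives A0 = -1/2, so y_p = -1/2.
General solution: y = -1/2 + C1*cos(2*t)*exp(-2*t) + C2*exp(-2*t)*sin(2*t).
Apply the initial conditions: y(0) = -1/2 + C1 = 2 and y'(0) = -2*C1 + 2*C2 = -3. Solving gives C1 = 5/2, C2 = 1.

y = -1/2 + exp(-2*t)*sin(2*t) + 5*cos(2*t)*exp(-2*t)/2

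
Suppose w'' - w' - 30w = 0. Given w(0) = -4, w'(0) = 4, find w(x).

Characteristic equation r² - r - 30 = 0 factors as (r + 5)(r - 6) = 0, so r = -5, 6.
Hence w_h = C1*exp(-5*x) + C2*exp(6*x).
Apply the initial conditions: w(0) = C1 + C2 = -4 and w'(0) = -5*C1 + 6*C2 = 4. Solving gives C1 = -28/11, C2 = -16/11.

w = -28*exp(-5*x)/11 - 16*exp(6*x)/11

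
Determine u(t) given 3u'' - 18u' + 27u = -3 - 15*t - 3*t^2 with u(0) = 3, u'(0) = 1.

u = -5/9 - 19*t/27 - t**2/9 + 32*exp(3*t)/9 - 242*t*exp(3*t)/27

Divide through by 3: u'' - 6u' + 9u = -1 - t^2 - 5*t.
Characteristic equation r² - 6r + 9 = 0 has discriminant (-6)² - 4·(9) = 0, so r = 3 is a repeated root.
Hence u_h = (C1 + C2*t)*exp(3*t).
For the particular solution try u_p = A0 + A1*t + A2*t^2. Substituting and matching coefficients of each power of t gives A0 = -5/9, A1 = -19/27, A2 = -1/9, so u_p = -5/9 - 19*t/27 - t^2/9.
General solution: u = -5/9 - 19*t/27 - t^2/9 + C1*exp(3*t) + C2*t*exp(3*t).
Apply the initial conditions: u(0) = -5/9 + C1 = 3 and u'(0) = -19/27 + C2 + 3*C1 = 1. Solving gives C1 = 32/9, C2 = -242/27.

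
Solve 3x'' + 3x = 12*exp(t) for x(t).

x = 2*exp(t) + C1*cos(t) + C2*sin(t)

Divide through by 3: x'' + x = 4*exp(t).
Characteristic equation r² + 1 = 0 has discriminant (0)² - 4·(1) = -4 < 0, so r = ± i.
Hence x_h = C1*cos(t) + C2*sin(t).
Try x_p = A*exp(t). Substituting into the equation and dividing by exp(t) gives A = 2, so x_p = 2*exp(t).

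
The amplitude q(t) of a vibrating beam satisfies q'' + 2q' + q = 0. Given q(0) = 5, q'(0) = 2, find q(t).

q = 5*exp(-t) + 7*t*exp(-t)

Characteristic equation r² + 2r + 1 = 0 has discriminant (2)² - 4·(1) = 0, so r = -1 is a repeated root.
Hence q_h = (C1 + C2*t)*exp(-t).
Apply the initial conditions: q(0) = C1 = 5 and q'(0) = C2 - C1 = 2. Solving gives C1 = 5, C2 = 7.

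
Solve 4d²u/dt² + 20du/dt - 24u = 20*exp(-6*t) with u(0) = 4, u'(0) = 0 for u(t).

u = 23*exp(-6*t)/49 + 173*exp(t)/49 - 5*t*exp(-6*t)/7

Divide through by 4: u'' + 5u' - 6u = 5*exp(-6*t).
Characteristic equation r² + 5r - 6 = 0 factors as (r - 1)(r + 6) = 0, so r = 1, -6.
Hence u_h = C1*exp(t) + C2*exp(-6*t).
Since exp(-6*t) solves the homogeneous equation (r = -6 is a root of multiplicity 1), multiply the trial by t. Try u_p = A*t*exp(-6*t). Substituting into the equation and dividing by exp(-6*t) gives A = -5/7, so u_p = -5*t*exp(-6*t)/7.
General solution: u = C1*exp(t) + C2*exp(-6*t) - 5*t*exp(-6*t)/7.
Apply the initial conditions: u(0) = C1 + C2 = 4 and u'(0) = -5/7 + C1 - 6*C2 = 0. Solving gives C1 = 173/49, C2 = 23/49.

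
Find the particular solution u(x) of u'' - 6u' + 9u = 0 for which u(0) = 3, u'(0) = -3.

Characteristic equation r² - 6r + 9 = 0 has discriminant (-6)² - 4·(9) = 0, so r = 3 is a repeated root.
Hence u_h = (C1 + C2*x)*exp(3*x).
Apply the initial conditions: u(0) = C1 = 3 and u'(0) = C2 + 3*C1 = -3. Solving gives C1 = 3, C2 = -12.

u = 3*exp(3*x) - 12*x*exp(3*x)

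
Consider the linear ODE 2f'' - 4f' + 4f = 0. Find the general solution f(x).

Divide through by 2: f'' - 2f' + 2f = 0.
Characteristic equation r² - 2r + 2 = 0 has discriminant (-2)² - 4·(2) = -4 < 0, so r = 1 ± i.
Hence f_h = C1*cos(x)*exp(x) + C2*exp(x)*sin(x).

f = C1*cos(x)*exp(x) + C2*exp(x)*sin(x)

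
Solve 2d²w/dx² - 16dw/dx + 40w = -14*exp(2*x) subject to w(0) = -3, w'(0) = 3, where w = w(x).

Divide through by 2: w'' - 8w' + 20w = -7*exp(2*x).
Characteristic equation r² - 8r + 20 = 0 has discriminant (-8)² - 4·(20) = -16 < 0, so r = 4 ± 2i.
Hence w_h = C1*cos(2*x)*exp(4*x) + C2*exp(4*x)*sin(2*x).
Try w_p = A*exp(2*x). Substituting into the equation and dividing by exp(2*x) gives A = -7/8, so w_p = -7*exp(2*x)/8.
General solution: w = -7*exp(2*x)/8 + C1*cos(2*x)*exp(4*x) + C2*exp(4*x)*sin(2*x).
Apply the initial conditions: w(0) = -7/8 + C1 = -3 and w'(0) = -7/4 + 2*C2 + 4*C1 = 3. Solving gives C1 = -17/8, C2 = 53/8.

w = -7*exp(2*x)/8 - 17*cos(2*x)*exp(4*x)/8 + 53*exp(4*x)*sin(2*x)/8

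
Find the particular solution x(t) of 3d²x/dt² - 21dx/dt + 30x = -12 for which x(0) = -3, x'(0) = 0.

x = -2/5 - 13*exp(2*t)/3 + 26*exp(5*t)/15

Divide through by 3: x'' - 7x' + 10x = -4.
Characteristic equation r² - 7r + 10 = 0 factors as (r - 5)(r - 2) = 0, so r = 5, 2.
Hence x_h = C1*exp(5*t) + C2*exp(2*t).
For the particular solution try x_p = A0. Substituting and matching coefficients of each power of t gives A0 = -2/5, so x_p = -2/5.
General solution: x = -2/5 + C1*exp(5*t) + C2*exp(2*t).
Apply the initial conditions: x(0) = -2/5 + C1 + C2 = -3 and x'(0) = 2*C2 + 5*C1 = 0. Solving gives C1 = 26/15, C2 = -13/3.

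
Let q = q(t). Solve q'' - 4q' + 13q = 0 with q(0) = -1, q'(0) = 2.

q = -cos(3*t)*exp(2*t) + 4*exp(2*t)*sin(3*t)/3

Characteristic equation r² - 4r + 13 = 0 has discriminant (-4)² - 4·(13) = -36 < 0, so r = 2 ± 3i.
Hence q_h = C1*cos(3*t)*exp(2*t) + C2*exp(2*t)*sin(3*t).
Apply the initial conditions: q(0) = C1 = -1 and q'(0) = 2*C1 + 3*C2 = 2. Solving gives C1 = -1, C2 = 4/3.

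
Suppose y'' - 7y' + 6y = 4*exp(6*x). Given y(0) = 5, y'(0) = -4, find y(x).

y = -49*exp(6*x)/25 + 174*exp(x)/25 + 4*x*exp(6*x)/5

Characteristic equation r² - 7r + 6 = 0 factors as (r - 1)(r - 6) = 0, so r = 1, 6.
Hence y_h = C1*exp(x) + C2*exp(6*x).
Since exp(6*x) solves the homogeneous equation (r = 6 is a root of multiplicity 1), multiply the trial by x. Try y_p = A*x*exp(6*x). Substituting into the equation and dividing by exp(6*x) gives A = 4/5, so y_p = 4*x*exp(6*x)/5.
General solution: y = C1*exp(x) + C2*exp(6*x) + 4*x*exp(6*x)/5.
Apply the initial conditions: y(0) = C1 + C2 = 5 and y'(0) = 4/5 + C1 + 6*C2 = -4. Solving gives C1 = 174/25, C2 = -49/25.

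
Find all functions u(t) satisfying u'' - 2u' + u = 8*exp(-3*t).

u = exp(-3*t)/2 + C1*exp(t) + C2*t*exp(t)

Characteristic equation r² - 2r + 1 = 0 has discriminant (-2)² - 4·(1) = 0, so r = 1 is a repeated root.
Hence u_h = (C1 + C2*t)*exp(t).
Try u_p = A*exp(-3*t). Substituting into the equation and dividing by exp(-3*t) gives A = 1/2, so u_p = exp(-3*t)/2.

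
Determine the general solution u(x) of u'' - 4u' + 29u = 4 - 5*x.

u = 96/841 - 5*x/29 + C1*cos(5*x)*exp(2*x) + C2*exp(2*x)*sin(5*x)

Characteristic equation r² - 4r + 29 = 0 has discriminant (-4)² - 4·(29) = -100 < 0, so r = 2 ± 5i.
Hence u_h = C1*cos(5*x)*exp(2*x) + C2*exp(2*x)*sin(5*x).
For the particular solution try u_p = A0 + A1*x. Substituting and matching coefficients of each power of x gives A0 = 96/841, A1 = -5/29, so u_p = 96/841 - 5*x/29.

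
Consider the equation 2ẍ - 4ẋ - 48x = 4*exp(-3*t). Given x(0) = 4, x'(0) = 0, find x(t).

x = -2*exp(-3*t)/9 + 13*exp(-4*t)/5 + 73*exp(6*t)/45

Divide through by 2: x'' - 2x' - 24x = 2*exp(-3*t).
Characteristic equation r² - 2r - 24 = 0 factors as (r + 4)(r - 6) = 0, so r = -4, 6.
Hence x_h = C1*exp(-4*t) + C2*exp(6*t).
Try x_p = A*exp(-3*t). Substituting into the equation and dividing by exp(-3*t) gives A = -2/9, so x_p = -2*exp(-3*t)/9.
General solution: x = -2*exp(-3*t)/9 + C1*exp(-4*t) + C2*exp(6*t).
Apply the initial conditions: x(0) = -2/9 + C1 + C2 = 4 and x'(0) = 2/3 - 4*C1 + 6*C2 = 0. Solving gives C1 = 13/5, C2 = 73/45.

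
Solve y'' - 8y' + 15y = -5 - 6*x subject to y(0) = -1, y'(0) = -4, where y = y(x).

y = -41/75 - 28*exp(5*x)/25 - 2*x/5 + 2*exp(3*x)/3

Characteristic equation r² - 8r + 15 = 0 factors as (r - 3)(r - 5) = 0, so r = 3, 5.
Hence y_h = C1*exp(3*x) + C2*exp(5*x).
For the particular solution try y_p = A0 + A1*x. Substituting and matching coefficients of each power of x gives A0 = -41/75, A1 = -2/5, so y_p = -41/75 - 2*x/5.
General solution: y = -41/75 - 2*x/5 + C1*exp(3*x) + C2*exp(5*x).
Apply the initial conditions: y(0) = -41/75 + C1 + C2 = -1 and y'(0) = -2/5 + 3*C1 + 5*C2 = -4. Solving gives C1 = 2/3, C2 = -28/25.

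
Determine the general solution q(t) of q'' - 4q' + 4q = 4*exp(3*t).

q = 4*exp(3*t) + C1*exp(2*t) + C2*t*exp(2*t)

Characteristic equation r² - 4r + 4 = 0 has discriminant (-4)² - 4·(4) = 0, so r = 2 is a repeated root.
Hence q_h = (C1 + C2*t)*exp(2*t).
Try q_p = A*exp(3*t). Substituting into the equation and dividing by exp(3*t) gives A = 4, so q_p = 4*exp(3*t).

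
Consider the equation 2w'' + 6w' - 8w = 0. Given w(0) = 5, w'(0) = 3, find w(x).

Divide through by 2: w'' + 3w' - 4w = 0.
Characteristic equation r² + 3r - 4 = 0 factors as (r + 4)(r - 1) = 0, so r = -4, 1.
Hence w_h = C1*exp(-4*x) + C2*exp(x).
Apply the initial conditions: w(0) = C1 + C2 = 5 and w'(0) = C2 - 4*C1 = 3. Solving gives C1 = 2/5, C2 = 23/5.

w = 2*exp(-4*x)/5 + 23*exp(x)/5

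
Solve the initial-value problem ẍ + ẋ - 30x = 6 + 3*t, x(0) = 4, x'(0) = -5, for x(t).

Characteristic equation r² + r - 30 = 0 factors as (r - 5)(r + 6) = 0, so r = 5, -6.
Hence x_h = C1*exp(5*t) + C2*exp(-6*t).
For the particular solution try x_p = A0 + A1*t. Substituting and matching coefficients of each power of t gives A0 = -61/300, A1 = -1/10, so x_p = -61/300 - t/10.
General solution: x = -61/300 - t/10 + C1*exp(5*t) + C2*exp(-6*t).
Apply the initial conditions: x(0) = -61/300 + C1 + C2 = 4 and x'(0) = -1/10 - 6*C2 + 5*C1 = -5. Solving gives C1 = 508/275, C2 = 311/132.

x = -61/300 - t/10 + 311*exp(-6*t)/132 + 508*exp(5*t)/275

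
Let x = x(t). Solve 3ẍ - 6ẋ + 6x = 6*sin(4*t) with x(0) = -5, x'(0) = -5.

x = -7*sin(4*t)/65 + 4*cos(4*t)/65 - 329*cos(t)*exp(t)/65 + 32*exp(t)*sin(t)/65

Divide through by 3: x'' - 2x' + 2x = 2*sin(4*t).
Characteristic equation r² - 2r + 2 = 0 has discriminant (-2)² - 4·(2) = -4 < 0, so r = 1 ± i.
Hence x_h = C1*cos(t)*exp(t) + C2*exp(t)*sin(t).
Try x_p = A*cos(4*t) + B*sin(4*t). Substituting and equating the coefficients of cos(4t) and sin(4t) gives A = 4/65, B = -7/65, so x_p = -7*sin(4*t)/65 + 4*cos(4*t)/65.
General solution: x = -7*sin(4*t)/65 + 4*cos(4*t)/65 + C1*cos(t)*exp(t) + C2*exp(t)*sin(t).
Apply the initial conditions: x(0) = 4/65 + C1 = -5 and x'(0) = -28/65 + C1 + C2 = -5. Solving gives C1 = -329/65, C2 = 32/65.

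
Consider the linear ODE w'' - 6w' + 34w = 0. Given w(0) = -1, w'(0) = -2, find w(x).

Characteristic equation r² - 6r + 34 = 0 has discriminant (-6)² - 4·(34) = -100 < 0, so r = 3 ± 5i.
Hence w_h = C1*cos(5*x)*exp(3*x) + C2*exp(3*x)*sin(5*x).
Apply the initial conditions: w(0) = C1 = -1 and w'(0) = 3*C1 + 5*C2 = -2. Solving gives C1 = -1, C2 = 1/5.

w = -cos(5*x)*exp(3*x) + exp(3*x)*sin(5*x)/5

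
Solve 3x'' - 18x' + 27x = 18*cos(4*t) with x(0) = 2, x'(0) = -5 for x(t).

Divide through by 3: x'' - 6x' + 9x = 6*cos(4*t).
Characteristic equation r² - 6r + 9 = 0 has discriminant (-6)² - 4·(9) = 0, so r = 3 is a repeated root.
Hence x_h = (C1 + C2*t)*exp(3*t).
Try x_p = A*cos(4*t) + B*sin(4*t). Substituting and equating the coefficients of cos(4t) and sin(4t) gives A = -42/625, B = -144/625, so x_p = -144*sin(4*t)/625 - 42*cos(4*t)/625.
General solution: x = -144*sin(4*t)/625 - 42*cos(4*t)/625 + C1*exp(3*t) + C2*t*exp(3*t).
Apply the initial conditions: x(0) = -42/625 + C1 = 2 and x'(0) = -576/625 + C2 + 3*C1 = -5. Solving gives C1 = 1292/625, C2 = -257/25.

x = -144*sin(4*t)/625 - 42*cos(4*t)/625 + 1292*exp(3*t)/625 - 257*t*exp(3*t)/25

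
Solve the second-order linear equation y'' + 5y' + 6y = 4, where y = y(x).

Characteristic equation r² + 5r + 6 = 0 factors as (r + 2)(r + 3) = 0, so r = -2, -3.
Hence y_h = C1*exp(-2*x) + C2*exp(-3*x).
For the particular solution try y_p = A0. Substituting and matching coefficients of each power of x gives A0 = 2/3, so y_p = 2/3.

y = 2/3 + C1*exp(-2*x) + C2*exp(-3*x)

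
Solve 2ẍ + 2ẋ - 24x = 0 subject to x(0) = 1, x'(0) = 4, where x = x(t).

x = -exp(-4*t)/7 + 8*exp(3*t)/7

Divide through by 2: x'' + x' - 12x = 0.
Characteristic equation r² + r - 12 = 0 factors as (r + 4)(r - 3) = 0, so r = -4, 3.
Hence x_h = C1*exp(-4*t) + C2*exp(3*t).
Apply the initial conditions: x(0) = C1 + C2 = 1 and x'(0) = -4*C1 + 3*C2 = 4. Solving gives C1 = -1/7, C2 = 8/7.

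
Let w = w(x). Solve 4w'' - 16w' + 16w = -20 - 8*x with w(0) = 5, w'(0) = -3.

w = -7/4 - x/2 + 27*exp(2*x)/4 - 16*x*exp(2*x)

Divide through by 4: w'' - 4w' + 4w = -5 - 2*x.
Characteristic equation r² - 4r + 4 = 0 has discriminant (-4)² - 4·(4) = 0, so r = 2 is a repeated root.
Hence w_h = (C1 + C2*x)*exp(2*x).
For the particular solution try w_p = A0 + A1*x. Substituting and matching coefficients of each power of x gives A0 = -7/4, A1 = -1/2, so w_p = -7/4 - x/2.
General solution: w = -7/4 - x/2 + C1*exp(2*x) + C2*x*exp(2*x).
Apply the initial conditions: w(0) = -7/4 + C1 = 5 and w'(0) = -1/2 + C2 + 2*C1 = -3. Solving gives C1 = 27/4, C2 = -16.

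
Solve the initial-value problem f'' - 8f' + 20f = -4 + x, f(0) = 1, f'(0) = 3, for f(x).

f = -9/50 + x/20 - 177*exp(4*x)*sin(2*x)/200 + 59*cos(2*x)*exp(4*x)/50

Characteristic equation r² - 8r + 20 = 0 has discriminant (-8)² - 4·(20) = -16 < 0, so r = 4 ± 2i.
Hence f_h = C1*cos(2*x)*exp(4*x) + C2*exp(4*x)*sin(2*x).
For the particular solution try f_p = A0 + A1*x. Substituting and matching coefficients of each power of x gives A0 = -9/50, A1 = 1/20, so f_p = -9/50 + x/20.
General solution: f = -9/50 + x/20 + C1*cos(2*x)*exp(4*x) + C2*exp(4*x)*sin(2*x).
Apply the initial conditions: f(0) = -9/50 + C1 = 1 and f'(0) = 1/20 + 2*C2 + 4*C1 = 3. Solving gives C1 = 59/50, C2 = -177/200.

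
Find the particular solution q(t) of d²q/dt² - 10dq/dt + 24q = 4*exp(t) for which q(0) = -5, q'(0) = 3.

Characteristic equation r² - 10r + 24 = 0 factors as (r - 6)(r - 4) = 0, so r = 6, 4.
Hence q_h = C1*exp(6*t) + C2*exp(4*t).
Try q_p = A*exp(t). Substituting into the equation and dividing by exp(t) gives A = 4/15, so q_p = 4*exp(t)/15.
General solution: q = 4*exp(t)/15 + C1*exp(6*t) + C2*exp(4*t).
Apply the initial conditions: q(0) = 4/15 + C1 + C2 = -5 and q'(0) = 4/15 + 4*C2 + 6*C1 = 3. Solving gives C1 = 119/10, C2 = -103/6.

q = -103*exp(4*t)/6 + 4*exp(t)/15 + 119*exp(6*t)/10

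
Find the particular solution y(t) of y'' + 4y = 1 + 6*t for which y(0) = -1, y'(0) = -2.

Characteristic equation r² + 4 = 0 has discriminant (0)² - 4·(4) = -16 < 0, so r = ± 2i.
Hence y_h = C1*cos(2*t) + C2*sin(2*t).
For the particular solution try y_p = A0 + A1*t. Substituting and matching coefficients of each power of t gives A0 = 1/4, A1 = 3/2, so y_p = 1/4 + 3*t/2.
General solution: y = 1/4 + 3*t/2 + C1*cos(2*t) + C2*sin(2*t).
Apply the initial conditions: y(0) = 1/4 + C1 = -1 and y'(0) = 3/2 + 2*C2 = -2. Solving gives C1 = -5/4, C2 = -7/4.

y = 1/4 - 7*sin(2*t)/4 - 5*cos(2*t)/4 + 3*t/2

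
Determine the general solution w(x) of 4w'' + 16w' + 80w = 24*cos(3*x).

Divide through by 4: w'' + 4w' + 20w = 6*cos(3*x).
Characteristic equation r² + 4r + 20 = 0 has discriminant (4)² - 4·(20) = -64 < 0, so r = -2 ± 4i.
Hence w_h = C1*cos(4*x)*exp(-2*x) + C2*exp(-2*x)*sin(4*x).
Try w_p = A*cos(3*x) + B*sin(3*x). Substituting and equating the coefficients of cos(3x) and sin(3x) gives A = 66/265, B = 72/265, so w_p = 66*cos(3*x)/265 + 72*sin(3*x)/265.

w = 66*cos(3*x)/265 + 72*sin(3*x)/265 + C1*cos(4*x)*exp(-2*x) + C2*exp(-2*x)*sin(4*x)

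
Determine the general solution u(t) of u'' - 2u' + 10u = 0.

Characteristic equation r² - 2r + 10 = 0 has discriminant (-2)² - 4·(10) = -36 < 0, so r = 1 ± 3i.
Hence u_h = C1*cos(3*t)*exp(t) + C2*exp(t)*sin(3*t).

u = C1*cos(3*t)*exp(t) + C2*exp(t)*sin(3*t)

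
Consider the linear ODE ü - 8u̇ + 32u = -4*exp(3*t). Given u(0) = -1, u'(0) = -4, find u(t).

Characteristic equation r² - 8r + 32 = 0 has discriminant (-8)² - 4·(32) = -64 < 0, so r = 4 ± 4i.
Hence u_h = C1*cos(4*t)*exp(4*t) + C2*exp(4*t)*sin(4*t).
Try u_p = A*exp(3*t). Substituting into the equation and dividing by exp(3*t) gives A = -4/17, so u_p = -4*exp(3*t)/17.
General solution: u = -4*exp(3*t)/17 + C1*cos(4*t)*exp(4*t) + C2*exp(4*t)*sin(4*t).
Apply the initial conditions: u(0) = -4/17 + C1 = -1 and u'(0) = -12/17 + 4*C1 + 4*C2 = -4. Solving gives C1 = -13/17, C2 = -1/17.

u = -4*exp(3*t)/17 - 13*cos(4*t)*exp(4*t)/17 - exp(4*t)*sin(4*t)/17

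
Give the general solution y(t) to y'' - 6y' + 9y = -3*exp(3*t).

Characteristic equation r² - 6r + 9 = 0 has discriminant (-6)² - 4·(9) = 0, so r = 3 is a repeated root.
Hence y_h = (C1 + C2*t)*exp(3*t).
Since exp(3*t) solves the homogeneous equation (r = 3 is a root of multiplicity 2), multiply the trial by t^2. Try y_p = A*t^2*exp(3*t). Substituting into the equation and dividing by exp(3*t) gives A = -3/2, so y_p = -3*t^2*exp(3*t)/2.

y = C1*exp(3*t) - 3*t**2*exp(3*t)/2 + C2*t*exp(3*t)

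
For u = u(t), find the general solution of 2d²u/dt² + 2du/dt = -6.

u = C2 - 3*t + C1*exp(-t)

Divide through by 2: u'' + u' = -3.
Characteristic equation r² + r = 0 factors as (r + 1)r = 0, so r = -1, 0.
Hence u_h = C1*exp(-t) + C2.
Since 1 solves the homogeneous equation (r = 0 is a root of multiplicity 1), multiply the trial by t. Try u_p = A*t. Substituting into the equation and dividing by 1 gives A = -3, so u_p = -3*t.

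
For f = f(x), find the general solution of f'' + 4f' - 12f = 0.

f = C1*exp(-6*x) + C2*exp(2*x)

Characteristic equation r² + 4r - 12 = 0 factors as (r + 6)(r - 2) = 0, so r = -6, 2.
Hence f_h = C1*exp(-6*x) + C2*exp(2*x).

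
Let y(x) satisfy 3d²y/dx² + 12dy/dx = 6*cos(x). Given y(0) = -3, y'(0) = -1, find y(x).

y = -13/4 - 2*cos(x)/17 + 8*sin(x)/17 + 25*exp(-4*x)/68

Divide through by 3: y'' + 4y' = 2*cos(x).
Characteristic equation r² + 4r = 0 factors as (r + 4)r = 0, so r = -4, 0.
Hence y_h = C1*exp(-4*x) + C2.
Try y_p = A*cos(x) + B*sin(x). Substituting and equating the coefficients of cos(x) and sin(x) gives A = -2/17, B = 8/17, so y_p = -2*cos(x)/17 + 8*sin(x)/17.
General solution: y = C2 - 2*cos(x)/17 + 8*sin(x)/17 + C1*exp(-4*x).
Apply the initial conditions: y(0) = -2/17 + C1 + C2 = -3 and y'(0) = 8/17 - 4*C1 = -1. Solving gives C1 = 25/68, C2 = -13/4.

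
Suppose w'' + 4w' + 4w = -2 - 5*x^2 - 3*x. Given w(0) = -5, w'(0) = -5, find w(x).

w = -13/8 - 27*exp(-2*x)/8 - 5*x**2/4 + 7*x/4 - 27*x*exp(-2*x)/2

Characteristic equation r² + 4r + 4 = 0 has discriminant (4)² - 4·(4) = 0, so r = -2 is a repeated root.
Hence w_h = (C1 + C2*x)*exp(-2*x).
For the particular solution try w_p = A0 + A1*x + A2*x^2. Substituting and matching coefficients of each power of x gives A0 = -13/8, A1 = 7/4, A2 = -5/4, so w_p = -13/8 - 5*x^2/4 + 7*x/4.
General solution: w = -13/8 - 5*x^2/4 + 7*x/4 + C1*exp(-2*x) + C2*x*exp(-2*x).
Apply the initial conditions: w(0) = -13/8 + C1 = -5 and w'(0) = 7/4 + C2 - 2*C1 = -5. Solving gives C1 = -27/8, C2 = -27/2.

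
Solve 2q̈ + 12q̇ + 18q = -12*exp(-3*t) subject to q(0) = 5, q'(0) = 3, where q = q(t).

q = 5*exp(-3*t) - 3*t**2*exp(-3*t) + 18*t*exp(-3*t)

Divide through by 2: q'' + 6q' + 9q = -6*exp(-3*t).
Characteristic equation r² + 6r + 9 = 0 has discriminant (6)² - 4·(9) = 0, so r = -3 is a repeated root.
Hence q_h = (C1 + C2*t)*exp(-3*t).
Since exp(-3*t) solves the homogeneous equation (r = -3 is a root of multiplicity 2), multiply the trial by t^2. Try q_p = A*t^2*exp(-3*t). Substituting into the equation and dividing by exp(-3*t) gives A = -3, so q_p = -3*t^2*exp(-3*t).
General solution: q = C1*exp(-3*t) - 3*t^2*exp(-3*t) + C2*t*exp(-3*t).
Apply the initial conditions: q(0) = C1 = 5 and q'(0) = C2 - 3*C1 = 3. Solving gives C1 = 5, C2 = 18.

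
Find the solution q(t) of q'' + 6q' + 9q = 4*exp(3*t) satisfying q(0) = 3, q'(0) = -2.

Characteristic equation r² + 6r + 9 = 0 has discriminant (6)² - 4·(9) = 0, so r = -3 is a repeated root.
Hence q_h = (C1 + C2*t)*exp(-3*t).
Try q_p = A*exp(3*t). Substituting into the equation and dividing by exp(3*t) gives A = 1/9, so q_p = exp(3*t)/9.
General solution: q = exp(3*t)/9 + C1*exp(-3*t) + C2*t*exp(-3*t).
Apply the initial conditions: q(0) = 1/9 + C1 = 3 and q'(0) = 1/3 + C2 - 3*C1 = -2. Solving gives C1 = 26/9, C2 = 19/3.

q = exp(3*t)/9 + 26*exp(-3*t)/9 + 19*t*exp(-3*t)/3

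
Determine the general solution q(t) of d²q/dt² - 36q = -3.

Characteristic equation r² - 36 = 0 factors as (r + 6)(r - 6) = 0, so r = -6, 6.
Hence q_h = C1*exp(-6*t) + C2*exp(6*t).
For the particular solution try q_p = A0. Substituting and matching coefficients of each power of t gives A0 = 1/12, so q_p = 1/12.

q = 1/12 + C1*exp(-6*t) + C2*exp(6*t)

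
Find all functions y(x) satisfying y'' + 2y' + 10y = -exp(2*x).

Characteristic equation r² + 2r + 10 = 0 has discriminant (2)² - 4·(10) = -36 < 0, so r = -1 ± 3i.
Hence y_h = C1*cos(3*x)*exp(-x) + C2*exp(-x)*sin(3*x).
Try y_p = A*exp(2*x). Substituting into the equation and dividing by exp(2*x) gives A = -1/18, so y_p = -exp(2*x)/18.

y = -exp(2*x)/18 + C1*cos(3*x)*exp(-x) + C2*exp(-x)*sin(3*x)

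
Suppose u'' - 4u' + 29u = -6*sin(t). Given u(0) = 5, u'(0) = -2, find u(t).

u = -21*sin(t)/100 - 3*cos(t)/100 - 237*exp(2*t)*sin(5*t)/100 + 503*cos(5*t)*exp(2*t)/100

Characteristic equation r² - 4r + 29 = 0 has discriminant (-4)² - 4·(29) = -100 < 0, so r = 2 ± 5i.
Hence u_h = C1*cos(5*t)*exp(2*t) + C2*exp(2*t)*sin(5*t).
Try u_p = A*cos(t) + B*sin(t). Substituting and equating the coefficients of cos(t) and sin(t) gives A = -3/100, B = -21/100, so u_p = -21*sin(t)/100 - 3*cos(t)/100.
General solution: u = -21*sin(t)/100 - 3*cos(t)/100 + C1*cos(5*t)*exp(2*t) + C2*exp(2*t)*sin(5*t).
Apply the initial conditions: u(0) = -3/100 + C1 = 5 and u'(0) = -21/100 + 2*C1 + 5*C2 = -2. Solving gives C1 = 503/100, C2 = -237/100.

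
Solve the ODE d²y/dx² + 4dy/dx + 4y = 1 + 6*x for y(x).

y = -5/4 + 3*x/2 + C1*exp(-2*x) + C2*x*exp(-2*x)

Characteristic equation r² + 4r + 4 = 0 has discriminant (4)² - 4·(4) = 0, so r = -2 is a repeated root.
Hence y_h = (C1 + C2*x)*exp(-2*x).
For the particular solution try y_p = A0 + A1*x. Substituting and matching coefficients of each power of x gives A0 = -5/4, A1 = 3/2, so y_p = -5/4 + 3*x/2.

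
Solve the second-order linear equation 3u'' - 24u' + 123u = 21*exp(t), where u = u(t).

u = 7*exp(t)/34 + C1*cos(5*t)*exp(4*t) + C2*exp(4*t)*sin(5*t)

Divide through by 3: u'' - 8u' + 41u = 7*exp(t).
Characteristic equation r² - 8r + 41 = 0 has discriminant (-8)² - 4·(41) = -100 < 0, so r = 4 ± 5i.
Hence u_h = C1*cos(5*t)*exp(4*t) + C2*exp(4*t)*sin(5*t).
Try u_p = A*exp(t). Substituting into the equation and dividing by exp(t) gives A = 7/34, so u_p = 7*exp(t)/34.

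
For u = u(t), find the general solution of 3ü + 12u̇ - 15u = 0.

u = C1*exp(t) + C2*exp(-5*t)

Divide through by 3: u'' + 4u' - 5u = 0.
Characteristic equation r² + 4r - 5 = 0 factors as (r - 1)(r + 5) = 0, so r = 1, -5.
Hence u_h = C1*exp(t) + C2*exp(-5*t).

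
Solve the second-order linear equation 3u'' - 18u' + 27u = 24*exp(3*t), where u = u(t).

Divide through by 3: u'' - 6u' + 9u = 8*exp(3*t).
Characteristic equation r² - 6r + 9 = 0 has discriminant (-6)² - 4·(9) = 0, so r = 3 is a repeated root.
Hence u_h = (C1 + C2*t)*exp(3*t).
Since exp(3*t) solves the homogeneous equation (r = 3 is a root of multiplicity 2), multiply the trial by t^2. Try u_p = A*t^2*exp(3*t). Substituting into the equation and dividing by exp(3*t) gives A = 4, so u_p = 4*t^2*exp(3*t).

u = C1*exp(3*t) + 4*t**2*exp(3*t) + C2*t*exp(3*t)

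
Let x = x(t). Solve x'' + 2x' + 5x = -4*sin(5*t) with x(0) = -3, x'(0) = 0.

Characteristic equation r² + 2r + 5 = 0 has discriminant (2)² - 4·(5) = -16 < 0, so r = -1 ± 2i.
Hence x_h = C1*cos(2*t)*exp(-t) + C2*exp(-t)*sin(2*t).
Try x_p = A*cos(5*t) + B*sin(5*t). Substituting and equating the coefficients of cos(5t) and sin(5t) gives A = 2/25, B = 4/25, so x_p = 2*cos(5*t)/25 + 4*sin(5*t)/25.
General solution: x = 2*cos(5*t)/25 + 4*sin(5*t)/25 + C1*cos(2*t)*exp(-t) + C2*exp(-t)*sin(2*t).
Apply the initial conditions: x(0) = 2/25 + C1 = -3 and x'(0) = 4/5 - C1 + 2*C2 = 0. Solving gives C1 = -77/25, C2 = -97/50.

x = 2*cos(5*t)/25 + 4*sin(5*t)/25 - 97*exp(-t)*sin(2*t)/50 - 77*cos(2*t)*exp(-t)/25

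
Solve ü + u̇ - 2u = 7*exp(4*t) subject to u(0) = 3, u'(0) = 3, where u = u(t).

u = 7*exp(-2*t)/18 + 7*exp(4*t)/18 + 20*exp(t)/9

Characteristic equation r² + r - 2 = 0 factors as (r + 2)(r - 1) = 0, so r = -2, 1.
Hence u_h = C1*exp(-2*t) + C2*exp(t).
Try u_p = A*exp(4*t). Substituting into the equation and dividing by exp(4*t) gives A = 7/18, so u_p = 7*exp(4*t)/18.
General solution: u = 7*exp(4*t)/18 + C1*exp(-2*t) + C2*exp(t).
Apply the initial conditions: u(0) = 7/18 + C1 + C2 = 3 and u'(0) = 14/9 + C2 - 2*C1 = 3. Solving gives C1 = 7/18, C2 = 20/9.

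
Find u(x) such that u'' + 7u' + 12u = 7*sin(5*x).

u = -245*cos(5*x)/1394 - 91*sin(5*x)/1394 + C1*exp(-4*x) + C2*exp(-3*x)

Characteristic equation r² + 7r + 12 = 0 factors as (r + 4)(r + 3) = 0, so r = -4, -3.
Hence u_h = C1*exp(-4*x) + C2*exp(-3*x).
Try u_p = A*cos(5*x) + B*sin(5*x). Substituting and equating the coefficients of cos(5x) and sin(5x) gives A = -245/1394, B = -91/1394, so u_p = -245*cos(5*x)/1394 - 91*sin(5*x)/1394.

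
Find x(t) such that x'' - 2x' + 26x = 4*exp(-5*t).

x = 4*exp(-5*t)/61 + C1*cos(5*t)*exp(t) + C2*exp(t)*sin(5*t)

Characteristic equation r² - 2r + 26 = 0 has discriminant (-2)² - 4·(26) = -100 < 0, so r = 1 ± 5i.
Hence x_h = C1*cos(5*t)*exp(t) + C2*exp(t)*sin(5*t).
Try x_p = A*exp(-5*t). Substituting into the equation and dividing by exp(-5*t) gives A = 4/61, so x_p = 4*exp(-5*t)/61.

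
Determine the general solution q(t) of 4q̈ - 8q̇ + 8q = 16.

q = 2 + C1*cos(t)*exp(t) + C2*exp(t)*sin(t)

Divide through by 4: q'' - 2q' + 2q = 4.
Characteristic equation r² - 2r + 2 = 0 has discriminant (-2)² - 4·(2) = -4 < 0, so r = 1 ± i.
Hence q_h = C1*cos(t)*exp(t) + C2*exp(t)*sin(t).
For the particular solution try q_p = A0. Substituting and matching coefficients of each power of t gives A0 = 2, so q_p = 2.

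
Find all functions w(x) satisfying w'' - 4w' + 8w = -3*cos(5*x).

Characteristic equation r² - 4r + 8 = 0 has discriminant (-4)² - 4·(8) = -16 < 0, so r = 2 ± 2i.
Hence w_h = C1*cos(2*x)*exp(2*x) + C2*exp(2*x)*sin(2*x).
Try w_p = A*cos(5*x) + B*sin(5*x). Substituting and equating the coefficients of cos(5x) and sin(5x) gives A = 51/689, B = 60/689, so w_p = 51*cos(5*x)/689 + 60*sin(5*x)/689.

w = 51*cos(5*x)/689 + 60*sin(5*x)/689 + C1*cos(2*x)*exp(2*x) + C2*exp(2*x)*sin(2*x)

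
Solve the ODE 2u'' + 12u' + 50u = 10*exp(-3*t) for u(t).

u = 5*exp(-3*t)/16 + C1*cos(4*t)*exp(-3*t) + C2*exp(-3*t)*sin(4*t)

Divide through by 2: u'' + 6u' + 25u = 5*exp(-3*t).
Characteristic equation r² + 6r + 25 = 0 has discriminant (6)² - 4·(25) = -64 < 0, so r = -3 ± 4i.
Hence u_h = C1*cos(4*t)*exp(-3*t) + C2*exp(-3*t)*sin(4*t).
Try u_p = A*exp(-3*t). Substituting into the equation and dividing by exp(-3*t) gives A = 5/16, so u_p = 5*exp(-3*t)/16.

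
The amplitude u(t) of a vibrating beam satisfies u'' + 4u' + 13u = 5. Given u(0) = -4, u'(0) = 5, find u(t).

Characteristic equation r² + 4r + 13 = 0 has discriminant (4)² - 4·(13) = -36 < 0, so r = -2 ± 3i.
Hence u_h = C1*cos(3*t)*exp(-2*t) + C2*exp(-2*t)*sin(3*t).
For the particular solution try u_p = A0. Substituting and matching coefficients of each power of t gives A0 = 5/13, so u_p = 5/13.
General solution: u = 5/13 + C1*cos(3*t)*exp(-2*t) + C2*exp(-2*t)*sin(3*t).
Apply the initial conditions: u(0) = 5/13 + C1 = -4 and u'(0) = -2*C1 + 3*C2 = 5. Solving gives C1 = -57/13, C2 = -49/39.

u = 5/13 - 57*cos(3*t)*exp(-2*t)/13 - 49*exp(-2*t)*sin(3*t)/39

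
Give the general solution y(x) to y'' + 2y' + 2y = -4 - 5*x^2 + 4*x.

y = -13/2 + 7*x - 5*x**2/2 + C1*cos(x)*exp(-x) + C2*exp(-x)*sin(x)

Characteristic equation r² + 2r + 2 = 0 has discriminant (2)² - 4·(2) = -4 < 0, so r = -1 ± i.
Hence y_h = C1*cos(x)*exp(-x) + C2*exp(-x)*sin(x).
For the particular solution try y_p = A0 + A1*x + A2*x^2. Substituting and matching coefficients of each power of x gives A0 = -13/2, A1 = 7, A2 = -5/2, so y_p = -13/2 + 7*x - 5*x^2/2.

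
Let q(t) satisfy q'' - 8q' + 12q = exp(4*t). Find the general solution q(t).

Characteristic equation r² - 8r + 12 = 0 factors as (r - 2)(r - 6) = 0, so r = 2, 6.
Hence q_h = C1*exp(2*t) + C2*exp(6*t).
Try q_p = A*exp(4*t). Substituting into the equation and dividing by exp(4*t) gives A = -1/4, so q_p = -exp(4*t)/4.

q = -exp(4*t)/4 + C1*exp(2*t) + C2*exp(6*t)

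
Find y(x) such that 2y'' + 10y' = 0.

Divide through by 2: y'' + 5y' = 0.
Characteristic equation r² + 5r = 0 factors as (r + 5)r = 0, so r = -5, 0.
Hence y_h = C1*exp(-5*x) + C2.

y = C2 + C1*exp(-5*x)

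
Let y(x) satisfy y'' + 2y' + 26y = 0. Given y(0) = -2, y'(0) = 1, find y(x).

Characteristic equation r² + 2r + 26 = 0 has discriminant (2)² - 4·(26) = -100 < 0, so r = -1 ± 5i.
Hence y_h = C1*cos(5*x)*exp(-x) + C2*exp(-x)*sin(5*x).
Apply the initial conditions: y(0) = C1 = -2 and y'(0) = -C1 + 5*C2 = 1. Solving gives C1 = -2, C2 = -1/5.

y = -2*cos(5*x)*exp(-x) - exp(-x)*sin(5*x)/5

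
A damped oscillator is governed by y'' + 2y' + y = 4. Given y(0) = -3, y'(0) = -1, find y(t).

Characteristic equation r² + 2r + 1 = 0 has discriminant (2)² - 4·(1) = 0, so r = -1 is a repeated root.
Hence y_h = (C1 + C2*t)*exp(-t).
For the particular solution try y_p = A0. Substituting and matching coefficients of each power of t gives A0 = 4, so y_p = 4.
General solution: y = 4 + C1*exp(-t) + C2*t*exp(-t).
Apply the initial conditions: y(0) = 4 + C1 = -3 and y'(0) = C2 - C1 = -1. Solving gives C1 = -7, C2 = -8.

y = 4 - 7*exp(-t) - 8*t*exp(-t)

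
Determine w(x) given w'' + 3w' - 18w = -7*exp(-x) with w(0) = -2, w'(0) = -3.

w = -67*exp(3*x)/36 - 22*exp(-6*x)/45 + 7*exp(-x)/20

Characteristic equation r² + 3r - 18 = 0 factors as (r - 3)(r + 6) = 0, so r = 3, -6.
Hence w_h = C1*exp(3*x) + C2*exp(-6*x).
Try w_p = A*exp(-x). Substituting into the equation and dividing by exp(-x) gives A = 7/20, so w_p = 7*exp(-x)/20.
General solution: w = 7*exp(-x)/20 + C1*exp(3*x) + C2*exp(-6*x).
Apply the initial conditions: w(0) = 7/20 + C1 + C2 = -2 and w'(0) = -7/20 - 6*C2 + 3*C1 = -3. Solving gives C1 = -67/36, C2 = -22/45.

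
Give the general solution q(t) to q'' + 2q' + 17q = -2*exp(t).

q = -exp(t)/10 + C1*cos(4*t)*exp(-t) + C2*exp(-t)*sin(4*t)

Characteristic equation r² + 2r + 17 = 0 has discriminant (2)² - 4·(17) = -64 < 0, so r = -1 ± 4i.
Hence q_h = C1*cos(4*t)*exp(-t) + C2*exp(-t)*sin(4*t).
Try q_p = A*exp(t). Substituting into the equation and dividing by exp(t) gives A = -1/10, so q_p = -exp(t)/10.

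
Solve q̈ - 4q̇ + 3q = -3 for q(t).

q = -1 + C1*exp(3*t) + C2*exp(t)

Characteristic equation r² - 4r + 3 = 0 factors as (r - 3)(r - 1) = 0, so r = 3, 1.
Hence q_h = C1*exp(3*t) + C2*exp(t).
For the particular solution try q_p = A0. Substituting and matching coefficients of each power of t gives A0 = -1, so q_p = -1.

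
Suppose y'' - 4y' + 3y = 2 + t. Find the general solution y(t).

Characteristic equation r² - 4r + 3 = 0 factors as (r - 3)(r - 1) = 0, so r = 3, 1.
Hence y_h = C1*exp(3*t) + C2*exp(t).
For the particular solution try y_p = A0 + A1*t. Substituting and matching coefficients of each power of t gives A0 = 10/9, A1 = 1/3, so y_p = 10/9 + t/3.

y = 10/9 + t/3 + C1*exp(3*t) + C2*exp(t)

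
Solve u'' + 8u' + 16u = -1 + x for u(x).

Characteristic equation r² + 8r + 16 = 0 has discriminant (8)² - 4·(16) = 0, so r = -4 is a repeated root.
Hence u_h = (C1 + C2*x)*exp(-4*x).
For the particular solution try u_p = A0 + A1*x. Substituting and matching coefficients of each power of x gives A0 = -3/32, A1 = 1/16, so u_p = -3/32 + x/16.

u = -3/32 + x/16 + C1*exp(-4*x) + C2*x*exp(-4*x)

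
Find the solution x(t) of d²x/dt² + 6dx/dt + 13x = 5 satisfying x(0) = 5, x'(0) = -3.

Characteristic equation r² + 6r + 13 = 0 has discriminant (6)² - 4·(13) = -16 < 0, so r = -3 ± 2i.
Hence x_h = C1*cos(2*t)*exp(-3*t) + C2*exp(-3*t)*sin(2*t).
For the particular solution try x_p = A0. Substituting and matching coefficients of each power of t gives A0 = 5/13, so x_p = 5/13.
General solution: x = 5/13 + C1*cos(2*t)*exp(-3*t) + C2*exp(-3*t)*sin(2*t).
Apply the initial conditions: x(0) = 5/13 + C1 = 5 and x'(0) = -3*C1 + 2*C2 = -3. Solving gives C1 = 60/13, C2 = 141/26.

x = 5/13 + 60*cos(2*t)*exp(-3*t)/13 + 141*exp(-3*t)*sin(2*t)/26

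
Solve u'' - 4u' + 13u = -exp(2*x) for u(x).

u = -exp(2*x)/9 + C1*cos(3*x)*exp(2*x) + C2*exp(2*x)*sin(3*x)

Characteristic equation r² - 4r + 13 = 0 has discriminant (-4)² - 4·(13) = -36 < 0, so r = 2 ± 3i.
Hence u_h = C1*cos(3*x)*exp(2*x) + C2*exp(2*x)*sin(3*x).
Try u_p = A*exp(2*x). Substituting into the equation and dividing by exp(2*x) gives A = -1/9, so u_p = -exp(2*x)/9.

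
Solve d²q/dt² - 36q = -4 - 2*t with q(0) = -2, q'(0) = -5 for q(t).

q = 1/9 - 319*exp(6*t)/216 - 137*exp(-6*t)/216 + t/18

Characteristic equation r² - 36 = 0 factors as (r + 6)(r - 6) = 0, so r = -6, 6.
Hence q_h = C1*exp(-6*t) + C2*exp(6*t).
For the particular solution try q_p = A0 + A1*t. Substituting and matching coefficients of each power of t gives A0 = 1/9, A1 = 1/18, so q_p = 1/9 + t/18.
General solution: q = 1/9 + t/18 + C1*exp(-6*t) + C2*exp(6*t).
Apply the initial conditions: q(0) = 1/9 + C1 + C2 = -2 and q'(0) = 1/18 - 6*C1 + 6*C2 = -5. Solving gives C1 = -137/216, C2 = -319/216.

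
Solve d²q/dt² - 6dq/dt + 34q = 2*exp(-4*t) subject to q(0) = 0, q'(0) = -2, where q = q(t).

Characteristic equation r² - 6r + 34 = 0 has discriminant (-6)² - 4·(34) = -100 < 0, so r = 3 ± 5i.
Hence q_h = C1*cos(5*t)*exp(3*t) + C2*exp(3*t)*sin(5*t).
Try q_p = A*exp(-4*t). Substituting into the equation and dividing by exp(-4*t) gives A = 1/37, so q_p = exp(-4*t)/37.
General solution: q = exp(-4*t)/37 + C1*cos(5*t)*exp(3*t) + C2*exp(3*t)*sin(5*t).
Apply the initial conditions: q(0) = 1/37 + C1 = 0 and q'(0) = -4/37 + 3*C1 + 5*C2 = -2. Solving gives C1 = -1/37, C2 = -67/185.

q = exp(-4*t)/37 - 67*exp(3*t)*sin(5*t)/185 - cos(5*t)*exp(3*t)/37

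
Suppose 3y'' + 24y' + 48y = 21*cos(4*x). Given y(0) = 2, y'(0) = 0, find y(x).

Divide through by 3: y'' + 8y' + 16y = 7*cos(4*x).
Characteristic equation r² + 8r + 16 = 0 has discriminant (8)² - 4·(16) = 0, so r = -4 is a repeated root.
Hence y_h = (C1 + C2*x)*exp(-4*x).
Try y_p = A*cos(4*x) + B*sin(4*x). Substituting and equating the coefficients of cos(4x) and sin(4x) gives A = 0, B = 7/32, so y_p = 7*sin(4*x)/32.
General solution: y = 7*sin(4*x)/32 + C1*exp(-4*x) + C2*x*exp(-4*x).
Apply the initial conditions: y(0) = C1 = 2 and y'(0) = 7/8 + C2 - 4*C1 = 0. Solving gives C1 = 2, C2 = 57/8.

y = 2*exp(-4*x) + 7*sin(4*x)/32 + 57*x*exp(-4*x)/8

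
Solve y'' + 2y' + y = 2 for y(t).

Characteristic equation r² + 2r + 1 = 0 has discriminant (2)² - 4·(1) = 0, so r = -1 is a repeated root.
Hence y_h = (C1 + C2*t)*exp(-t).
For the particular solution try y_p = A0. Substituting and matching coefficients of each power of t gives A0 = 2, so y_p = 2.

y = 2 + C1*exp(-t) + C2*t*exp(-t)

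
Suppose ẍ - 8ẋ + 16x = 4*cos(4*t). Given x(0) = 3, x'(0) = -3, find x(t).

Characteristic equation r² - 8r + 16 = 0 has discriminant (-8)² - 4·(16) = 0, so r = 4 is a repeated root.
Hence x_h = (C1 + C2*t)*exp(4*t).
Try x_p = A*cos(4*t) + B*sin(4*t). Substituting and equating the coefficients of cos(4t) and sin(4t) gives A = 0, B = -1/8, so x_p = -sin(4*t)/8.
General solution: x = -sin(4*t)/8 + C1*exp(4*t) + C2*t*exp(4*t).
Apply the initial conditions: x(0) = C1 = 3 and x'(0) = -1/2 + C2 + 4*C1 = -3. Solving gives C1 = 3, C2 = -29/2.

x = 3*exp(4*t) - sin(4*t)/8 - 29*t*exp(4*t)/2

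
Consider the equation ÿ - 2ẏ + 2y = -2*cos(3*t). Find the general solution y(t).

y = 12*sin(3*t)/85 + 14*cos(3*t)/85 + C1*cos(t)*exp(t) + C2*exp(t)*sin(t)

Characteristic equation r² - 2r + 2 = 0 has discriminant (-2)² - 4·(2) = -4 < 0, so r = 1 ± i.
Hence y_h = C1*cos(t)*exp(t) + C2*exp(t)*sin(t).
Try y_p = A*cos(3*t) + B*sin(3*t). Substituting and equating the coefficients of cos(3t) and sin(3t) gives A = 14/85, B = 12/85, so y_p = 12*sin(3*t)/85 + 14*cos(3*t)/85.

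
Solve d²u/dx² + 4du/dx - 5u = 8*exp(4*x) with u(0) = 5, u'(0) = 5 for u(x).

Characteristic equation r² + 4r - 5 = 0 factors as (r + 5)(r - 1) = 0, so r = -5, 1.
Hence u_h = C1*exp(-5*x) + C2*exp(x).
Try u_p = A*exp(4*x). Substituting into the equation and dividing by exp(4*x) gives A = 8/27, so u_p = 8*exp(4*x)/27.
General solution: u = 8*exp(4*x)/27 + C1*exp(-5*x) + C2*exp(x).
Apply the initial conditions: u(0) = 8/27 + C1 + C2 = 5 and u'(0) = 32/27 + C2 - 5*C1 = 5. Solving gives C1 = 4/27, C2 = 41/9.

u = 4*exp(-5*x)/27 + 8*exp(4*x)/27 + 41*exp(x)/9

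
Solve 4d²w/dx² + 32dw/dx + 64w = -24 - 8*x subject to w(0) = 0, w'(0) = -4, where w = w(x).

w = -5/16 - x/8 + 5*exp(-4*x)/16 - 21*x*exp(-4*x)/8

Divide through by 4: w'' + 8w' + 16w = -6 - 2*x.
Characteristic equation r² + 8r + 16 = 0 has discriminant (8)² - 4·(16) = 0, so r = -4 is a repeated root.
Hence w_h = (C1 + C2*x)*exp(-4*x).
For the particular solution try w_p = A0 + A1*x. Substituting and matching coefficients of each power of x gives A0 = -5/16, A1 = -1/8, so w_p = -5/16 - x/8.
General solution: w = -5/16 - x/8 + C1*exp(-4*x) + C2*x*exp(-4*x).
Apply the initial conditions: w(0) = -5/16 + C1 = 0 and w'(0) = -1/8 + C2 - 4*C1 = -4. Solving gives C1 = 5/16, C2 = -21/8.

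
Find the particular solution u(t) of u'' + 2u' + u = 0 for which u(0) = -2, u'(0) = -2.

Characteristic equation r² + 2r + 1 = 0 has discriminant (2)² - 4·(1) = 0, so r = -1 is a repeated root.
Hence u_h = (C1 + C2*t)*exp(-t).
Apply the initial conditions: u(0) = C1 = -2 and u'(0) = C2 - C1 = -2. Solving gives C1 = -2, C2 = -4.

u = -2*exp(-t) - 4*t*exp(-t)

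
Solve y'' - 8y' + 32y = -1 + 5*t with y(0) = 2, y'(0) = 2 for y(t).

y = 1/128 + 5*t/32 - 49*exp(4*t)*sin(4*t)/32 + 255*cos(4*t)*exp(4*t)/128

Characteristic equation r² - 8r + 32 = 0 has discriminant (-8)² - 4·(32) = -64 < 0, so r = 4 ± 4i.
Hence y_h = C1*cos(4*t)*exp(4*t) + C2*exp(4*t)*sin(4*t).
For the particular solution try y_p = A0 + A1*t. Substituting and matching coefficients of each power of t gives A0 = 1/128, A1 = 5/32, so y_p = 1/128 + 5*t/32.
General solution: y = 1/128 + 5*t/32 + C1*cos(4*t)*exp(4*t) + C2*exp(4*t)*sin(4*t).
Apply the initial conditions: y(0) = 1/128 + C1 = 2 and y'(0) = 5/32 + 4*C1 + 4*C2 = 2. Solving gives C1 = 255/128, C2 = -49/32.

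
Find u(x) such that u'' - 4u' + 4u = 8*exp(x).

u = 8*exp(x) + C1*exp(2*x) + C2*x*exp(2*x)

Characteristic equation r² - 4r + 4 = 0 has discriminant (-4)² - 4·(4) = 0, so r = 2 is a repeated root.
Hence u_h = (C1 + C2*x)*exp(2*x).
Try u_p = A*exp(x). Substituting into the equation and dividing by exp(x) gives A = 8, so u_p = 8*exp(x).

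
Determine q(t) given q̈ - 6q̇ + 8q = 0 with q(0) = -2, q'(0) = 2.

q = -5*exp(2*t) + 3*exp(4*t)

Characteristic equation r² - 6r + 8 = 0 factors as (r - 4)(r - 2) = 0, so r = 4, 2.
Hence q_h = C1*exp(4*t) + C2*exp(2*t).
Apply the initial conditions: q(0) = C1 + C2 = -2 and q'(0) = 2*C2 + 4*C1 = 2. Solving gives C1 = 3, C2 = -5.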